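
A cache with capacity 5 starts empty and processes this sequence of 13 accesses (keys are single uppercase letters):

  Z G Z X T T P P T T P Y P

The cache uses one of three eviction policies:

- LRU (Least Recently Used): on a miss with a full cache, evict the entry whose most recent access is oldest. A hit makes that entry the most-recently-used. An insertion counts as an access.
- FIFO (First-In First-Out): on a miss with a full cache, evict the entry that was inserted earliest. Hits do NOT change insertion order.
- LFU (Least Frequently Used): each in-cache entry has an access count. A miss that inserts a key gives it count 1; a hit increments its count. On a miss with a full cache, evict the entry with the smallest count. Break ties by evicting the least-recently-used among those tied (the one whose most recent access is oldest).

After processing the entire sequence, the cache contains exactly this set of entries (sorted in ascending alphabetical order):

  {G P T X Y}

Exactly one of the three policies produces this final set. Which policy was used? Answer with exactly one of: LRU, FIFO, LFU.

Answer: FIFO

Derivation:
Simulating under each policy and comparing final sets:
  LRU: final set = {P T X Y Z} -> differs
  FIFO: final set = {G P T X Y} -> MATCHES target
  LFU: final set = {P T X Y Z} -> differs
Only FIFO produces the target set.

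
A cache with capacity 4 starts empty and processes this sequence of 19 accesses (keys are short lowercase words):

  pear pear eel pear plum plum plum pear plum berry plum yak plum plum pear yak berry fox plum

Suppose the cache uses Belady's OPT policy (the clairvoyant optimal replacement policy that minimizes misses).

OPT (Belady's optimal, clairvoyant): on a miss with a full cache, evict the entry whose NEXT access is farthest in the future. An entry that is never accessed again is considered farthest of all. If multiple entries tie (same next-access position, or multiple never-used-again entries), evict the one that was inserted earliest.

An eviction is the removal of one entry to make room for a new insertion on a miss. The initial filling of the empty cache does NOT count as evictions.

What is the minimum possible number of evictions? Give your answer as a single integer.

OPT (Belady) simulation (capacity=4):
  1. access pear: MISS. Cache: [pear]
  2. access pear: HIT. Next use of pear: step 4. Cache: [pear]
  3. access eel: MISS. Cache: [pear eel]
  4. access pear: HIT. Next use of pear: step 8. Cache: [pear eel]
  5. access plum: MISS. Cache: [pear eel plum]
  6. access plum: HIT. Next use of plum: step 7. Cache: [pear eel plum]
  7. access plum: HIT. Next use of plum: step 9. Cache: [pear eel plum]
  8. access pear: HIT. Next use of pear: step 15. Cache: [pear eel plum]
  9. access plum: HIT. Next use of plum: step 11. Cache: [pear eel plum]
  10. access berry: MISS. Cache: [pear eel plum berry]
  11. access plum: HIT. Next use of plum: step 13. Cache: [pear eel plum berry]
  12. access yak: MISS, evict eel (next use: never). Cache: [pear plum berry yak]
  13. access plum: HIT. Next use of plum: step 14. Cache: [pear plum berry yak]
  14. access plum: HIT. Next use of plum: step 19. Cache: [pear plum berry yak]
  15. access pear: HIT. Next use of pear: never. Cache: [pear plum berry yak]
  16. access yak: HIT. Next use of yak: never. Cache: [pear plum berry yak]
  17. access berry: HIT. Next use of berry: never. Cache: [pear plum berry yak]
  18. access fox: MISS, evict pear (next use: never). Cache: [plum berry yak fox]
  19. access plum: HIT. Next use of plum: never. Cache: [plum berry yak fox]
Total: 13 hits, 6 misses, 2 evictions

Answer: 2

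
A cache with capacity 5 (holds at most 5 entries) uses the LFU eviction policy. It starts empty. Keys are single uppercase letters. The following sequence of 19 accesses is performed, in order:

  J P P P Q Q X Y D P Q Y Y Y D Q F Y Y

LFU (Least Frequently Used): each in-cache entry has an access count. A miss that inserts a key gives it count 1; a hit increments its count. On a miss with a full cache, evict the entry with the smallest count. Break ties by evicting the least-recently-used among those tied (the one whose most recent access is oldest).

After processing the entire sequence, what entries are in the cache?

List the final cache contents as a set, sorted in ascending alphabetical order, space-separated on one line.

LFU simulation (capacity=5):
  1. access J: MISS. Cache: [J(c=1)]
  2. access P: MISS. Cache: [J(c=1) P(c=1)]
  3. access P: HIT, count now 2. Cache: [J(c=1) P(c=2)]
  4. access P: HIT, count now 3. Cache: [J(c=1) P(c=3)]
  5. access Q: MISS. Cache: [J(c=1) Q(c=1) P(c=3)]
  6. access Q: HIT, count now 2. Cache: [J(c=1) Q(c=2) P(c=3)]
  7. access X: MISS. Cache: [J(c=1) X(c=1) Q(c=2) P(c=3)]
  8. access Y: MISS. Cache: [J(c=1) X(c=1) Y(c=1) Q(c=2) P(c=3)]
  9. access D: MISS, evict J(c=1). Cache: [X(c=1) Y(c=1) D(c=1) Q(c=2) P(c=3)]
  10. access P: HIT, count now 4. Cache: [X(c=1) Y(c=1) D(c=1) Q(c=2) P(c=4)]
  11. access Q: HIT, count now 3. Cache: [X(c=1) Y(c=1) D(c=1) Q(c=3) P(c=4)]
  12. access Y: HIT, count now 2. Cache: [X(c=1) D(c=1) Y(c=2) Q(c=3) P(c=4)]
  13. access Y: HIT, count now 3. Cache: [X(c=1) D(c=1) Q(c=3) Y(c=3) P(c=4)]
  14. access Y: HIT, count now 4. Cache: [X(c=1) D(c=1) Q(c=3) P(c=4) Y(c=4)]
  15. access D: HIT, count now 2. Cache: [X(c=1) D(c=2) Q(c=3) P(c=4) Y(c=4)]
  16. access Q: HIT, count now 4. Cache: [X(c=1) D(c=2) P(c=4) Y(c=4) Q(c=4)]
  17. access F: MISS, evict X(c=1). Cache: [F(c=1) D(c=2) P(c=4) Y(c=4) Q(c=4)]
  18. access Y: HIT, count now 5. Cache: [F(c=1) D(c=2) P(c=4) Q(c=4) Y(c=5)]
  19. access Y: HIT, count now 6. Cache: [F(c=1) D(c=2) P(c=4) Q(c=4) Y(c=6)]
Total: 12 hits, 7 misses, 2 evictions

Answer: D F P Q Y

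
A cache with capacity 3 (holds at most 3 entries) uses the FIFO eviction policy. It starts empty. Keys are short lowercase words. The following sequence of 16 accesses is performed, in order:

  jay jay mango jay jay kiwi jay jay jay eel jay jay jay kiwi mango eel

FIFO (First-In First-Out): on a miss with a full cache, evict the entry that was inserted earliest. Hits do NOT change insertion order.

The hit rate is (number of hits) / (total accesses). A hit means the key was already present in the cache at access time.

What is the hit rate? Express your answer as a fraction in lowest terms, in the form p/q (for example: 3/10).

FIFO simulation (capacity=3):
  1. access jay: MISS. Cache (old->new): [jay]
  2. access jay: HIT. Cache (old->new): [jay]
  3. access mango: MISS. Cache (old->new): [jay mango]
  4. access jay: HIT. Cache (old->new): [jay mango]
  5. access jay: HIT. Cache (old->new): [jay mango]
  6. access kiwi: MISS. Cache (old->new): [jay mango kiwi]
  7. access jay: HIT. Cache (old->new): [jay mango kiwi]
  8. access jay: HIT. Cache (old->new): [jay mango kiwi]
  9. access jay: HIT. Cache (old->new): [jay mango kiwi]
  10. access eel: MISS, evict jay. Cache (old->new): [mango kiwi eel]
  11. access jay: MISS, evict mango. Cache (old->new): [kiwi eel jay]
  12. access jay: HIT. Cache (old->new): [kiwi eel jay]
  13. access jay: HIT. Cache (old->new): [kiwi eel jay]
  14. access kiwi: HIT. Cache (old->new): [kiwi eel jay]
  15. access mango: MISS, evict kiwi. Cache (old->new): [eel jay mango]
  16. access eel: HIT. Cache (old->new): [eel jay mango]
Total: 10 hits, 6 misses, 3 evictions

Hit rate = 10/16 = 5/8

Answer: 5/8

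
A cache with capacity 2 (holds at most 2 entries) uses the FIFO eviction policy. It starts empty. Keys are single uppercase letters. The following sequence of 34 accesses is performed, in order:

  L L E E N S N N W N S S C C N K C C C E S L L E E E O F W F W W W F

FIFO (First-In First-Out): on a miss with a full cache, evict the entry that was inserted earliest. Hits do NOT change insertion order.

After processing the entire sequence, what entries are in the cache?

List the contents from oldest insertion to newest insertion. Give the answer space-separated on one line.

FIFO simulation (capacity=2):
  1. access L: MISS. Cache (old->new): [L]
  2. access L: HIT. Cache (old->new): [L]
  3. access E: MISS. Cache (old->new): [L E]
  4. access E: HIT. Cache (old->new): [L E]
  5. access N: MISS, evict L. Cache (old->new): [E N]
  6. access S: MISS, evict E. Cache (old->new): [N S]
  7. access N: HIT. Cache (old->new): [N S]
  8. access N: HIT. Cache (old->new): [N S]
  9. access W: MISS, evict N. Cache (old->new): [S W]
  10. access N: MISS, evict S. Cache (old->new): [W N]
  11. access S: MISS, evict W. Cache (old->new): [N S]
  12. access S: HIT. Cache (old->new): [N S]
  13. access C: MISS, evict N. Cache (old->new): [S C]
  14. access C: HIT. Cache (old->new): [S C]
  15. access N: MISS, evict S. Cache (old->new): [C N]
  16. access K: MISS, evict C. Cache (old->new): [N K]
  17. access C: MISS, evict N. Cache (old->new): [K C]
  18. access C: HIT. Cache (old->new): [K C]
  19. access C: HIT. Cache (old->new): [K C]
  20. access E: MISS, evict K. Cache (old->new): [C E]
  21. access S: MISS, evict C. Cache (old->new): [E S]
  22. access L: MISS, evict E. Cache (old->new): [S L]
  23. access L: HIT. Cache (old->new): [S L]
  24. access E: MISS, evict S. Cache (old->new): [L E]
  25. access E: HIT. Cache (old->new): [L E]
  26. access E: HIT. Cache (old->new): [L E]
  27. access O: MISS, evict L. Cache (old->new): [E O]
  28. access F: MISS, evict E. Cache (old->new): [O F]
  29. access W: MISS, evict O. Cache (old->new): [F W]
  30. access F: HIT. Cache (old->new): [F W]
  31. access W: HIT. Cache (old->new): [F W]
  32. access W: HIT. Cache (old->new): [F W]
  33. access W: HIT. Cache (old->new): [F W]
  34. access F: HIT. Cache (old->new): [F W]
Total: 16 hits, 18 misses, 16 evictions

Answer: F W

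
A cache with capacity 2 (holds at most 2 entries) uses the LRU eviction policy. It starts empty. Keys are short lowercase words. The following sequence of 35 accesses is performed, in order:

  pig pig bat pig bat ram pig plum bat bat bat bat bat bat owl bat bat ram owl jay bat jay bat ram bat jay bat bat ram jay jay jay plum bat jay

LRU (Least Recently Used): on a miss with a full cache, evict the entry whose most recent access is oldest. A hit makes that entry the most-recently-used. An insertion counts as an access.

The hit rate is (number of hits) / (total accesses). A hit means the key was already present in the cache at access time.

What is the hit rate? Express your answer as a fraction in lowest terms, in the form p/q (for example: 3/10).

Answer: 17/35

Derivation:
LRU simulation (capacity=2):
  1. access pig: MISS. Cache (LRU->MRU): [pig]
  2. access pig: HIT. Cache (LRU->MRU): [pig]
  3. access bat: MISS. Cache (LRU->MRU): [pig bat]
  4. access pig: HIT. Cache (LRU->MRU): [bat pig]
  5. access bat: HIT. Cache (LRU->MRU): [pig bat]
  6. access ram: MISS, evict pig. Cache (LRU->MRU): [bat ram]
  7. access pig: MISS, evict bat. Cache (LRU->MRU): [ram pig]
  8. access plum: MISS, evict ram. Cache (LRU->MRU): [pig plum]
  9. access bat: MISS, evict pig. Cache (LRU->MRU): [plum bat]
  10. access bat: HIT. Cache (LRU->MRU): [plum bat]
  11. access bat: HIT. Cache (LRU->MRU): [plum bat]
  12. access bat: HIT. Cache (LRU->MRU): [plum bat]
  13. access bat: HIT. Cache (LRU->MRU): [plum bat]
  14. access bat: HIT. Cache (LRU->MRU): [plum bat]
  15. access owl: MISS, evict plum. Cache (LRU->MRU): [bat owl]
  16. access bat: HIT. Cache (LRU->MRU): [owl bat]
  17. access bat: HIT. Cache (LRU->MRU): [owl bat]
  18. access ram: MISS, evict owl. Cache (LRU->MRU): [bat ram]
  19. access owl: MISS, evict bat. Cache (LRU->MRU): [ram owl]
  20. access jay: MISS, evict ram. Cache (LRU->MRU): [owl jay]
  21. access bat: MISS, evict owl. Cache (LRU->MRU): [jay bat]
  22. access jay: HIT. Cache (LRU->MRU): [bat jay]
  23. access bat: HIT. Cache (LRU->MRU): [jay bat]
  24. access ram: MISS, evict jay. Cache (LRU->MRU): [bat ram]
  25. access bat: HIT. Cache (LRU->MRU): [ram bat]
  26. access jay: MISS, evict ram. Cache (LRU->MRU): [bat jay]
  27. access bat: HIT. Cache (LRU->MRU): [jay bat]
  28. access bat: HIT. Cache (LRU->MRU): [jay bat]
  29. access ram: MISS, evict jay. Cache (LRU->MRU): [bat ram]
  30. access jay: MISS, evict bat. Cache (LRU->MRU): [ram jay]
  31. access jay: HIT. Cache (LRU->MRU): [ram jay]
  32. access jay: HIT. Cache (LRU->MRU): [ram jay]
  33. access plum: MISS, evict ram. Cache (LRU->MRU): [jay plum]
  34. access bat: MISS, evict jay. Cache (LRU->MRU): [plum bat]
  35. access jay: MISS, evict plum. Cache (LRU->MRU): [bat jay]
Total: 17 hits, 18 misses, 16 evictions

Hit rate = 17/35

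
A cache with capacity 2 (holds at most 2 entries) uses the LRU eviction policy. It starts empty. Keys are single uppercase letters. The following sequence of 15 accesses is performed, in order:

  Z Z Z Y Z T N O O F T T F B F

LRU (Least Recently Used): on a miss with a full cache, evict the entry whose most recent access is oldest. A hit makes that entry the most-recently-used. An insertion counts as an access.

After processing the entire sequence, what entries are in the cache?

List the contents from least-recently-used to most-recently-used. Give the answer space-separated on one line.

Answer: B F

Derivation:
LRU simulation (capacity=2):
  1. access Z: MISS. Cache (LRU->MRU): [Z]
  2. access Z: HIT. Cache (LRU->MRU): [Z]
  3. access Z: HIT. Cache (LRU->MRU): [Z]
  4. access Y: MISS. Cache (LRU->MRU): [Z Y]
  5. access Z: HIT. Cache (LRU->MRU): [Y Z]
  6. access T: MISS, evict Y. Cache (LRU->MRU): [Z T]
  7. access N: MISS, evict Z. Cache (LRU->MRU): [T N]
  8. access O: MISS, evict T. Cache (LRU->MRU): [N O]
  9. access O: HIT. Cache (LRU->MRU): [N O]
  10. access F: MISS, evict N. Cache (LRU->MRU): [O F]
  11. access T: MISS, evict O. Cache (LRU->MRU): [F T]
  12. access T: HIT. Cache (LRU->MRU): [F T]
  13. access F: HIT. Cache (LRU->MRU): [T F]
  14. access B: MISS, evict T. Cache (LRU->MRU): [F B]
  15. access F: HIT. Cache (LRU->MRU): [B F]
Total: 7 hits, 8 misses, 6 evictions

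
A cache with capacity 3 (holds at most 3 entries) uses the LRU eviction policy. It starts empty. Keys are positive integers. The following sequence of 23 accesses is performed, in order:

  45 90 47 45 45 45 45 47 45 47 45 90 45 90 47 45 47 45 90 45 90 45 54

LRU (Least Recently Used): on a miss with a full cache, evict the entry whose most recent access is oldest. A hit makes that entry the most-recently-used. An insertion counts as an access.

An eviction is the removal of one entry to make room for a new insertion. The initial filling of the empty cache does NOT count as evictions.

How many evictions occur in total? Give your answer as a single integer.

Answer: 1

Derivation:
LRU simulation (capacity=3):
  1. access 45: MISS. Cache (LRU->MRU): [45]
  2. access 90: MISS. Cache (LRU->MRU): [45 90]
  3. access 47: MISS. Cache (LRU->MRU): [45 90 47]
  4. access 45: HIT. Cache (LRU->MRU): [90 47 45]
  5. access 45: HIT. Cache (LRU->MRU): [90 47 45]
  6. access 45: HIT. Cache (LRU->MRU): [90 47 45]
  7. access 45: HIT. Cache (LRU->MRU): [90 47 45]
  8. access 47: HIT. Cache (LRU->MRU): [90 45 47]
  9. access 45: HIT. Cache (LRU->MRU): [90 47 45]
  10. access 47: HIT. Cache (LRU->MRU): [90 45 47]
  11. access 45: HIT. Cache (LRU->MRU): [90 47 45]
  12. access 90: HIT. Cache (LRU->MRU): [47 45 90]
  13. access 45: HIT. Cache (LRU->MRU): [47 90 45]
  14. access 90: HIT. Cache (LRU->MRU): [47 45 90]
  15. access 47: HIT. Cache (LRU->MRU): [45 90 47]
  16. access 45: HIT. Cache (LRU->MRU): [90 47 45]
  17. access 47: HIT. Cache (LRU->MRU): [90 45 47]
  18. access 45: HIT. Cache (LRU->MRU): [90 47 45]
  19. access 90: HIT. Cache (LRU->MRU): [47 45 90]
  20. access 45: HIT. Cache (LRU->MRU): [47 90 45]
  21. access 90: HIT. Cache (LRU->MRU): [47 45 90]
  22. access 45: HIT. Cache (LRU->MRU): [47 90 45]
  23. access 54: MISS, evict 47. Cache (LRU->MRU): [90 45 54]
Total: 19 hits, 4 misses, 1 evictions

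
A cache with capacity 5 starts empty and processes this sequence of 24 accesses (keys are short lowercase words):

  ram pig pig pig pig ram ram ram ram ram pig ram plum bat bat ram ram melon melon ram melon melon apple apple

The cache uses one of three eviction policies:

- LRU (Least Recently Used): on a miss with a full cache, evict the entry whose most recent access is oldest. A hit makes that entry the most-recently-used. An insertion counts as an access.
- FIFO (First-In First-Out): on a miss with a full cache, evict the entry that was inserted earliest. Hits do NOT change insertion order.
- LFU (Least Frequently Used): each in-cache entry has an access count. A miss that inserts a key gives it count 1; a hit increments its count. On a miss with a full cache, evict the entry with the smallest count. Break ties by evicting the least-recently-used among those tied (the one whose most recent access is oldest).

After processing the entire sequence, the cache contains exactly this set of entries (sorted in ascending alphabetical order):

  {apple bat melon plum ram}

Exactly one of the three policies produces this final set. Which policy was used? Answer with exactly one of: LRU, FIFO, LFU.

Answer: LRU

Derivation:
Simulating under each policy and comparing final sets:
  LRU: final set = {apple bat melon plum ram} -> MATCHES target
  FIFO: final set = {apple bat melon pig plum} -> differs
  LFU: final set = {apple bat melon pig ram} -> differs
Only LRU produces the target set.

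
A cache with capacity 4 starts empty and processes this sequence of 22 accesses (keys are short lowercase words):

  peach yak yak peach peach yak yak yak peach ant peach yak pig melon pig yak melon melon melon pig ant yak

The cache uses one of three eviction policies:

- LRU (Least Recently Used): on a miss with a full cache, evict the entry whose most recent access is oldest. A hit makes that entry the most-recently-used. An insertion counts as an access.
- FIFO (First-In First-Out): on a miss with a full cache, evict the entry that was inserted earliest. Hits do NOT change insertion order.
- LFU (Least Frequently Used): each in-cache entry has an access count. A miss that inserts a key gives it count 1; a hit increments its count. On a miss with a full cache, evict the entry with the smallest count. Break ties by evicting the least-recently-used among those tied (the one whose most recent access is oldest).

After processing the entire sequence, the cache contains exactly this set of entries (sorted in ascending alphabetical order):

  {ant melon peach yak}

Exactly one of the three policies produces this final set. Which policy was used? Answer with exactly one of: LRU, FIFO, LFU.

Simulating under each policy and comparing final sets:
  LRU: final set = {ant melon pig yak} -> differs
  FIFO: final set = {ant melon pig yak} -> differs
  LFU: final set = {ant melon peach yak} -> MATCHES target
Only LFU produces the target set.

Answer: LFU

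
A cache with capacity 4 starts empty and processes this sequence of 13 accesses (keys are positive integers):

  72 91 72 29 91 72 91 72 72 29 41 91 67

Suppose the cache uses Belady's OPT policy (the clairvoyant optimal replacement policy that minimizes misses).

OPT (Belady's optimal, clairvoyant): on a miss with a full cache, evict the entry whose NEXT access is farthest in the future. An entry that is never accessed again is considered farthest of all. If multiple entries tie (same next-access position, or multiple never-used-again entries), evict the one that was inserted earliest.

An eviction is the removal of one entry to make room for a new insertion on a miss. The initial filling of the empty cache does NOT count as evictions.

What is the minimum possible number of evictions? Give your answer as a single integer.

OPT (Belady) simulation (capacity=4):
  1. access 72: MISS. Cache: [72]
  2. access 91: MISS. Cache: [72 91]
  3. access 72: HIT. Next use of 72: step 6. Cache: [72 91]
  4. access 29: MISS. Cache: [72 91 29]
  5. access 91: HIT. Next use of 91: step 7. Cache: [72 91 29]
  6. access 72: HIT. Next use of 72: step 8. Cache: [72 91 29]
  7. access 91: HIT. Next use of 91: step 12. Cache: [72 91 29]
  8. access 72: HIT. Next use of 72: step 9. Cache: [72 91 29]
  9. access 72: HIT. Next use of 72: never. Cache: [72 91 29]
  10. access 29: HIT. Next use of 29: never. Cache: [72 91 29]
  11. access 41: MISS. Cache: [72 91 29 41]
  12. access 91: HIT. Next use of 91: never. Cache: [72 91 29 41]
  13. access 67: MISS, evict 72 (next use: never). Cache: [91 29 41 67]
Total: 8 hits, 5 misses, 1 evictions

Answer: 1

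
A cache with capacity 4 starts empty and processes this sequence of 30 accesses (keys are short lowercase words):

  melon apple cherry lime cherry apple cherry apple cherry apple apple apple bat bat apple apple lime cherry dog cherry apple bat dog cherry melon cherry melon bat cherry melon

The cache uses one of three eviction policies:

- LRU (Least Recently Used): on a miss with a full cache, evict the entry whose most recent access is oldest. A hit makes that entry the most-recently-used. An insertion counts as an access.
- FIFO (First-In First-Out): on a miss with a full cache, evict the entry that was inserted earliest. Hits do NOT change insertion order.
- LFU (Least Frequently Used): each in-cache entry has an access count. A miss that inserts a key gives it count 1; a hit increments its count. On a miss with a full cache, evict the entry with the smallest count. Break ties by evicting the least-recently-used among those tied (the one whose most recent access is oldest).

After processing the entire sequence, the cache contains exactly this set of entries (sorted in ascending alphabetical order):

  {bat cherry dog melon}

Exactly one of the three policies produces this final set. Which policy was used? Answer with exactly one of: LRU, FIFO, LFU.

Simulating under each policy and comparing final sets:
  LRU: final set = {bat cherry dog melon} -> MATCHES target
  FIFO: final set = {apple bat cherry melon} -> differs
  LFU: final set = {apple bat cherry melon} -> differs
Only LRU produces the target set.

Answer: LRU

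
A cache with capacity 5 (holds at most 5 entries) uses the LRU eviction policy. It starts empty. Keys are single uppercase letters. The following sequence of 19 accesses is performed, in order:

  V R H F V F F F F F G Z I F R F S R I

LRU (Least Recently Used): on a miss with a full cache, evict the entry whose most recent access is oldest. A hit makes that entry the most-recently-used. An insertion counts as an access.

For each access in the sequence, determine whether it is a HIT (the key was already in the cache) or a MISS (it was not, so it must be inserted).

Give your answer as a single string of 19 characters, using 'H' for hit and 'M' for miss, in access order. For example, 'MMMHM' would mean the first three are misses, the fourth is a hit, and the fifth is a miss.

Answer: MMMMHHHHHHMMMHMHMHH

Derivation:
LRU simulation (capacity=5):
  1. access V: MISS. Cache (LRU->MRU): [V]
  2. access R: MISS. Cache (LRU->MRU): [V R]
  3. access H: MISS. Cache (LRU->MRU): [V R H]
  4. access F: MISS. Cache (LRU->MRU): [V R H F]
  5. access V: HIT. Cache (LRU->MRU): [R H F V]
  6. access F: HIT. Cache (LRU->MRU): [R H V F]
  7. access F: HIT. Cache (LRU->MRU): [R H V F]
  8. access F: HIT. Cache (LRU->MRU): [R H V F]
  9. access F: HIT. Cache (LRU->MRU): [R H V F]
  10. access F: HIT. Cache (LRU->MRU): [R H V F]
  11. access G: MISS. Cache (LRU->MRU): [R H V F G]
  12. access Z: MISS, evict R. Cache (LRU->MRU): [H V F G Z]
  13. access I: MISS, evict H. Cache (LRU->MRU): [V F G Z I]
  14. access F: HIT. Cache (LRU->MRU): [V G Z I F]
  15. access R: MISS, evict V. Cache (LRU->MRU): [G Z I F R]
  16. access F: HIT. Cache (LRU->MRU): [G Z I R F]
  17. access S: MISS, evict G. Cache (LRU->MRU): [Z I R F S]
  18. access R: HIT. Cache (LRU->MRU): [Z I F S R]
  19. access I: HIT. Cache (LRU->MRU): [Z F S R I]
Total: 10 hits, 9 misses, 4 evictions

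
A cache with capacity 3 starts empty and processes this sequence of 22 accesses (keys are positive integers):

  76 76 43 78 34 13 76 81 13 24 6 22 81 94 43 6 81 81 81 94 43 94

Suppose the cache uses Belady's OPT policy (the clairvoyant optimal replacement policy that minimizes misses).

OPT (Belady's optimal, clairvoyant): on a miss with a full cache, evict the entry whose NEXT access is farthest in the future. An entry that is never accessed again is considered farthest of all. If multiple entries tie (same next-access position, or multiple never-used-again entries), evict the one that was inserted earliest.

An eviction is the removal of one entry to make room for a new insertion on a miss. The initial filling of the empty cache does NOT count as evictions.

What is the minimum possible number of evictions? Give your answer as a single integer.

OPT (Belady) simulation (capacity=3):
  1. access 76: MISS. Cache: [76]
  2. access 76: HIT. Next use of 76: step 7. Cache: [76]
  3. access 43: MISS. Cache: [76 43]
  4. access 78: MISS. Cache: [76 43 78]
  5. access 34: MISS, evict 78 (next use: never). Cache: [76 43 34]
  6. access 13: MISS, evict 34 (next use: never). Cache: [76 43 13]
  7. access 76: HIT. Next use of 76: never. Cache: [76 43 13]
  8. access 81: MISS, evict 76 (next use: never). Cache: [43 13 81]
  9. access 13: HIT. Next use of 13: never. Cache: [43 13 81]
  10. access 24: MISS, evict 13 (next use: never). Cache: [43 81 24]
  11. access 6: MISS, evict 24 (next use: never). Cache: [43 81 6]
  12. access 22: MISS, evict 6 (next use: step 16). Cache: [43 81 22]
  13. access 81: HIT. Next use of 81: step 17. Cache: [43 81 22]
  14. access 94: MISS, evict 22 (next use: never). Cache: [43 81 94]
  15. access 43: HIT. Next use of 43: step 21. Cache: [43 81 94]
  16. access 6: MISS, evict 43 (next use: step 21). Cache: [81 94 6]
  17. access 81: HIT. Next use of 81: step 18. Cache: [81 94 6]
  18. access 81: HIT. Next use of 81: step 19. Cache: [81 94 6]
  19. access 81: HIT. Next use of 81: never. Cache: [81 94 6]
  20. access 94: HIT. Next use of 94: step 22. Cache: [81 94 6]
  21. access 43: MISS, evict 81 (next use: never). Cache: [94 6 43]
  22. access 94: HIT. Next use of 94: never. Cache: [94 6 43]
Total: 10 hits, 12 misses, 9 evictions

Answer: 9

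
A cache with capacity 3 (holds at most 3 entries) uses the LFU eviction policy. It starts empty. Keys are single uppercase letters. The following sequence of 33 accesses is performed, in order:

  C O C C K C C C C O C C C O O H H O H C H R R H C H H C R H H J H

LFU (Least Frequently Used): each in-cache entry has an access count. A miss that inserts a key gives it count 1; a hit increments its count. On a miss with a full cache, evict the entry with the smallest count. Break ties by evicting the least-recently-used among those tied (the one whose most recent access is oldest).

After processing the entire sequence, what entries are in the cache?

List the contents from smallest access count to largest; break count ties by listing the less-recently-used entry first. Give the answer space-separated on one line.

Answer: H O C

Derivation:
LFU simulation (capacity=3):
  1. access C: MISS. Cache: [C(c=1)]
  2. access O: MISS. Cache: [C(c=1) O(c=1)]
  3. access C: HIT, count now 2. Cache: [O(c=1) C(c=2)]
  4. access C: HIT, count now 3. Cache: [O(c=1) C(c=3)]
  5. access K: MISS. Cache: [O(c=1) K(c=1) C(c=3)]
  6. access C: HIT, count now 4. Cache: [O(c=1) K(c=1) C(c=4)]
  7. access C: HIT, count now 5. Cache: [O(c=1) K(c=1) C(c=5)]
  8. access C: HIT, count now 6. Cache: [O(c=1) K(c=1) C(c=6)]
  9. access C: HIT, count now 7. Cache: [O(c=1) K(c=1) C(c=7)]
  10. access O: HIT, count now 2. Cache: [K(c=1) O(c=2) C(c=7)]
  11. access C: HIT, count now 8. Cache: [K(c=1) O(c=2) C(c=8)]
  12. access C: HIT, count now 9. Cache: [K(c=1) O(c=2) C(c=9)]
  13. access C: HIT, count now 10. Cache: [K(c=1) O(c=2) C(c=10)]
  14. access O: HIT, count now 3. Cache: [K(c=1) O(c=3) C(c=10)]
  15. access O: HIT, count now 4. Cache: [K(c=1) O(c=4) C(c=10)]
  16. access H: MISS, evict K(c=1). Cache: [H(c=1) O(c=4) C(c=10)]
  17. access H: HIT, count now 2. Cache: [H(c=2) O(c=4) C(c=10)]
  18. access O: HIT, count now 5. Cache: [H(c=2) O(c=5) C(c=10)]
  19. access H: HIT, count now 3. Cache: [H(c=3) O(c=5) C(c=10)]
  20. access C: HIT, count now 11. Cache: [H(c=3) O(c=5) C(c=11)]
  21. access H: HIT, count now 4. Cache: [H(c=4) O(c=5) C(c=11)]
  22. access R: MISS, evict H(c=4). Cache: [R(c=1) O(c=5) C(c=11)]
  23. access R: HIT, count now 2. Cache: [R(c=2) O(c=5) C(c=11)]
  24. access H: MISS, evict R(c=2). Cache: [H(c=1) O(c=5) C(c=11)]
  25. access C: HIT, count now 12. Cache: [H(c=1) O(c=5) C(c=12)]
  26. access H: HIT, count now 2. Cache: [H(c=2) O(c=5) C(c=12)]
  27. access H: HIT, count now 3. Cache: [H(c=3) O(c=5) C(c=12)]
  28. access C: HIT, count now 13. Cache: [H(c=3) O(c=5) C(c=13)]
  29. access R: MISS, evict H(c=3). Cache: [R(c=1) O(c=5) C(c=13)]
  30. access H: MISS, evict R(c=1). Cache: [H(c=1) O(c=5) C(c=13)]
  31. access H: HIT, count now 2. Cache: [H(c=2) O(c=5) C(c=13)]
  32. access J: MISS, evict H(c=2). Cache: [J(c=1) O(c=5) C(c=13)]
  33. access H: MISS, evict J(c=1). Cache: [H(c=1) O(c=5) C(c=13)]
Total: 23 hits, 10 misses, 7 evictions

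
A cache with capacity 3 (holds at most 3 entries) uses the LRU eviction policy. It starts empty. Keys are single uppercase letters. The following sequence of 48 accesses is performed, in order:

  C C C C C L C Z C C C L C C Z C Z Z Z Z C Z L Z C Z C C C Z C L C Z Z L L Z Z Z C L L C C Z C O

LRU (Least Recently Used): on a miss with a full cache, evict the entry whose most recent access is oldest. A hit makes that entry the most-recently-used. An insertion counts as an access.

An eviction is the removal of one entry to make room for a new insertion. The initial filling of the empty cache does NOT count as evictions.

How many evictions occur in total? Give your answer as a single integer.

Answer: 1

Derivation:
LRU simulation (capacity=3):
  1. access C: MISS. Cache (LRU->MRU): [C]
  2. access C: HIT. Cache (LRU->MRU): [C]
  3. access C: HIT. Cache (LRU->MRU): [C]
  4. access C: HIT. Cache (LRU->MRU): [C]
  5. access C: HIT. Cache (LRU->MRU): [C]
  6. access L: MISS. Cache (LRU->MRU): [C L]
  7. access C: HIT. Cache (LRU->MRU): [L C]
  8. access Z: MISS. Cache (LRU->MRU): [L C Z]
  9. access C: HIT. Cache (LRU->MRU): [L Z C]
  10. access C: HIT. Cache (LRU->MRU): [L Z C]
  11. access C: HIT. Cache (LRU->MRU): [L Z C]
  12. access L: HIT. Cache (LRU->MRU): [Z C L]
  13. access C: HIT. Cache (LRU->MRU): [Z L C]
  14. access C: HIT. Cache (LRU->MRU): [Z L C]
  15. access Z: HIT. Cache (LRU->MRU): [L C Z]
  16. access C: HIT. Cache (LRU->MRU): [L Z C]
  17. access Z: HIT. Cache (LRU->MRU): [L C Z]
  18. access Z: HIT. Cache (LRU->MRU): [L C Z]
  19. access Z: HIT. Cache (LRU->MRU): [L C Z]
  20. access Z: HIT. Cache (LRU->MRU): [L C Z]
  21. access C: HIT. Cache (LRU->MRU): [L Z C]
  22. access Z: HIT. Cache (LRU->MRU): [L C Z]
  23. access L: HIT. Cache (LRU->MRU): [C Z L]
  24. access Z: HIT. Cache (LRU->MRU): [C L Z]
  25. access C: HIT. Cache (LRU->MRU): [L Z C]
  26. access Z: HIT. Cache (LRU->MRU): [L C Z]
  27. access C: HIT. Cache (LRU->MRU): [L Z C]
  28. access C: HIT. Cache (LRU->MRU): [L Z C]
  29. access C: HIT. Cache (LRU->MRU): [L Z C]
  30. access Z: HIT. Cache (LRU->MRU): [L C Z]
  31. access C: HIT. Cache (LRU->MRU): [L Z C]
  32. access L: HIT. Cache (LRU->MRU): [Z C L]
  33. access C: HIT. Cache (LRU->MRU): [Z L C]
  34. access Z: HIT. Cache (LRU->MRU): [L C Z]
  35. access Z: HIT. Cache (LRU->MRU): [L C Z]
  36. access L: HIT. Cache (LRU->MRU): [C Z L]
  37. access L: HIT. Cache (LRU->MRU): [C Z L]
  38. access Z: HIT. Cache (LRU->MRU): [C L Z]
  39. access Z: HIT. Cache (LRU->MRU): [C L Z]
  40. access Z: HIT. Cache (LRU->MRU): [C L Z]
  41. access C: HIT. Cache (LRU->MRU): [L Z C]
  42. access L: HIT. Cache (LRU->MRU): [Z C L]
  43. access L: HIT. Cache (LRU->MRU): [Z C L]
  44. access C: HIT. Cache (LRU->MRU): [Z L C]
  45. access C: HIT. Cache (LRU->MRU): [Z L C]
  46. access Z: HIT. Cache (LRU->MRU): [L C Z]
  47. access C: HIT. Cache (LRU->MRU): [L Z C]
  48. access O: MISS, evict L. Cache (LRU->MRU): [Z C O]
Total: 44 hits, 4 misses, 1 evictions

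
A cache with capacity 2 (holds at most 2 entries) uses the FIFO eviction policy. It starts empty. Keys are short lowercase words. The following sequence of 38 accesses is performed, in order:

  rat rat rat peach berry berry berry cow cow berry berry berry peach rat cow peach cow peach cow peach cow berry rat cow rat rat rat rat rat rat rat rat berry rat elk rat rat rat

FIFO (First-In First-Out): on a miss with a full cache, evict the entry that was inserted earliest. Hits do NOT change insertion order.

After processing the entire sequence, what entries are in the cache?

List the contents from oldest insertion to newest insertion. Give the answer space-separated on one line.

Answer: rat elk

Derivation:
FIFO simulation (capacity=2):
  1. access rat: MISS. Cache (old->new): [rat]
  2. access rat: HIT. Cache (old->new): [rat]
  3. access rat: HIT. Cache (old->new): [rat]
  4. access peach: MISS. Cache (old->new): [rat peach]
  5. access berry: MISS, evict rat. Cache (old->new): [peach berry]
  6. access berry: HIT. Cache (old->new): [peach berry]
  7. access berry: HIT. Cache (old->new): [peach berry]
  8. access cow: MISS, evict peach. Cache (old->new): [berry cow]
  9. access cow: HIT. Cache (old->new): [berry cow]
  10. access berry: HIT. Cache (old->new): [berry cow]
  11. access berry: HIT. Cache (old->new): [berry cow]
  12. access berry: HIT. Cache (old->new): [berry cow]
  13. access peach: MISS, evict berry. Cache (old->new): [cow peach]
  14. access rat: MISS, evict cow. Cache (old->new): [peach rat]
  15. access cow: MISS, evict peach. Cache (old->new): [rat cow]
  16. access peach: MISS, evict rat. Cache (old->new): [cow peach]
  17. access cow: HIT. Cache (old->new): [cow peach]
  18. access peach: HIT. Cache (old->new): [cow peach]
  19. access cow: HIT. Cache (old->new): [cow peach]
  20. access peach: HIT. Cache (old->new): [cow peach]
  21. access cow: HIT. Cache (old->new): [cow peach]
  22. access berry: MISS, evict cow. Cache (old->new): [peach berry]
  23. access rat: MISS, evict peach. Cache (old->new): [berry rat]
  24. access cow: MISS, evict berry. Cache (old->new): [rat cow]
  25. access rat: HIT. Cache (old->new): [rat cow]
  26. access rat: HIT. Cache (old->new): [rat cow]
  27. access rat: HIT. Cache (old->new): [rat cow]
  28. access rat: HIT. Cache (old->new): [rat cow]
  29. access rat: HIT. Cache (old->new): [rat cow]
  30. access rat: HIT. Cache (old->new): [rat cow]
  31. access rat: HIT. Cache (old->new): [rat cow]
  32. access rat: HIT. Cache (old->new): [rat cow]
  33. access berry: MISS, evict rat. Cache (old->new): [cow berry]
  34. access rat: MISS, evict cow. Cache (old->new): [berry rat]
  35. access elk: MISS, evict berry. Cache (old->new): [rat elk]
  36. access rat: HIT. Cache (old->new): [rat elk]
  37. access rat: HIT. Cache (old->new): [rat elk]
  38. access rat: HIT. Cache (old->new): [rat elk]
Total: 24 hits, 14 misses, 12 evictions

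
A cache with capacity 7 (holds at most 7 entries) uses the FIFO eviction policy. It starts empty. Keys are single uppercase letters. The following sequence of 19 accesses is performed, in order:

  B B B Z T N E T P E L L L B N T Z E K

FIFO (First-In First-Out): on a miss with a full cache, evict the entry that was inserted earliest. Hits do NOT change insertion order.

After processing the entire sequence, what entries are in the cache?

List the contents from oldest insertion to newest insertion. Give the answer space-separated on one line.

FIFO simulation (capacity=7):
  1. access B: MISS. Cache (old->new): [B]
  2. access B: HIT. Cache (old->new): [B]
  3. access B: HIT. Cache (old->new): [B]
  4. access Z: MISS. Cache (old->new): [B Z]
  5. access T: MISS. Cache (old->new): [B Z T]
  6. access N: MISS. Cache (old->new): [B Z T N]
  7. access E: MISS. Cache (old->new): [B Z T N E]
  8. access T: HIT. Cache (old->new): [B Z T N E]
  9. access P: MISS. Cache (old->new): [B Z T N E P]
  10. access E: HIT. Cache (old->new): [B Z T N E P]
  11. access L: MISS. Cache (old->new): [B Z T N E P L]
  12. access L: HIT. Cache (old->new): [B Z T N E P L]
  13. access L: HIT. Cache (old->new): [B Z T N E P L]
  14. access B: HIT. Cache (old->new): [B Z T N E P L]
  15. access N: HIT. Cache (old->new): [B Z T N E P L]
  16. access T: HIT. Cache (old->new): [B Z T N E P L]
  17. access Z: HIT. Cache (old->new): [B Z T N E P L]
  18. access E: HIT. Cache (old->new): [B Z T N E P L]
  19. access K: MISS, evict B. Cache (old->new): [Z T N E P L K]
Total: 11 hits, 8 misses, 1 evictions

Answer: Z T N E P L K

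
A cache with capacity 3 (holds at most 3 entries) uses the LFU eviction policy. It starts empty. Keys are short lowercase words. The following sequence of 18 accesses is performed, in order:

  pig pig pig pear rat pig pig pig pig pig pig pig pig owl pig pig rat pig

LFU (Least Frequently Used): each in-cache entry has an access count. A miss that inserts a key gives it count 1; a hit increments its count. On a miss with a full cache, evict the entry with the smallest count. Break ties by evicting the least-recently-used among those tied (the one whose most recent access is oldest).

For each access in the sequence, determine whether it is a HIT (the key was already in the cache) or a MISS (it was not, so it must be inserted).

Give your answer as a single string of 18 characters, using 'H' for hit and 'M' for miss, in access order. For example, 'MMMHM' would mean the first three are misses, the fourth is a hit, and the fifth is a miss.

LFU simulation (capacity=3):
  1. access pig: MISS. Cache: [pig(c=1)]
  2. access pig: HIT, count now 2. Cache: [pig(c=2)]
  3. access pig: HIT, count now 3. Cache: [pig(c=3)]
  4. access pear: MISS. Cache: [pear(c=1) pig(c=3)]
  5. access rat: MISS. Cache: [pear(c=1) rat(c=1) pig(c=3)]
  6. access pig: HIT, count now 4. Cache: [pear(c=1) rat(c=1) pig(c=4)]
  7. access pig: HIT, count now 5. Cache: [pear(c=1) rat(c=1) pig(c=5)]
  8. access pig: HIT, count now 6. Cache: [pear(c=1) rat(c=1) pig(c=6)]
  9. access pig: HIT, count now 7. Cache: [pear(c=1) rat(c=1) pig(c=7)]
  10. access pig: HIT, count now 8. Cache: [pear(c=1) rat(c=1) pig(c=8)]
  11. access pig: HIT, count now 9. Cache: [pear(c=1) rat(c=1) pig(c=9)]
  12. access pig: HIT, count now 10. Cache: [pear(c=1) rat(c=1) pig(c=10)]
  13. access pig: HIT, count now 11. Cache: [pear(c=1) rat(c=1) pig(c=11)]
  14. access owl: MISS, evict pear(c=1). Cache: [rat(c=1) owl(c=1) pig(c=11)]
  15. access pig: HIT, count now 12. Cache: [rat(c=1) owl(c=1) pig(c=12)]
  16. access pig: HIT, count now 13. Cache: [rat(c=1) owl(c=1) pig(c=13)]
  17. access rat: HIT, count now 2. Cache: [owl(c=1) rat(c=2) pig(c=13)]
  18. access pig: HIT, count now 14. Cache: [owl(c=1) rat(c=2) pig(c=14)]
Total: 14 hits, 4 misses, 1 evictions

Answer: MHHMMHHHHHHHHMHHHH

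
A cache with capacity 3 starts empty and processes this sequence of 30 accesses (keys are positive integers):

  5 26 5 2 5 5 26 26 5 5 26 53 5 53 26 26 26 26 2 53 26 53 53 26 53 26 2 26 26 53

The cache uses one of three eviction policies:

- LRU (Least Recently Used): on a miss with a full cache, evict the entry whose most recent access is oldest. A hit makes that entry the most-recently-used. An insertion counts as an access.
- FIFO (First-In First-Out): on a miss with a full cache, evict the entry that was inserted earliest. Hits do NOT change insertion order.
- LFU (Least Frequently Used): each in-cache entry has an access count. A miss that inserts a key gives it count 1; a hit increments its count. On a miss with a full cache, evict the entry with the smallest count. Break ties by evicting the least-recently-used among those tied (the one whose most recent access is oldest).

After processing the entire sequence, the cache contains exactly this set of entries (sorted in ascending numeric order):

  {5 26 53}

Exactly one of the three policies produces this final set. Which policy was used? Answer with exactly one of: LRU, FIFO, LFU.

Simulating under each policy and comparing final sets:
  LRU: final set = {2 26 53} -> differs
  FIFO: final set = {2 26 53} -> differs
  LFU: final set = {5 26 53} -> MATCHES target
Only LFU produces the target set.

Answer: LFU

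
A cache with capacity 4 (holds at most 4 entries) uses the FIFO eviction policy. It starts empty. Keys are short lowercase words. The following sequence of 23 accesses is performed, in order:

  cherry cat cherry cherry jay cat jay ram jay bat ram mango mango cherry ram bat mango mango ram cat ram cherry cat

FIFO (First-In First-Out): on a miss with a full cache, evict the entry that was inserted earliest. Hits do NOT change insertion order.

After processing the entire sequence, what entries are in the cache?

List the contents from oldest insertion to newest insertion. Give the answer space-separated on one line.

Answer: mango cherry cat ram

Derivation:
FIFO simulation (capacity=4):
  1. access cherry: MISS. Cache (old->new): [cherry]
  2. access cat: MISS. Cache (old->new): [cherry cat]
  3. access cherry: HIT. Cache (old->new): [cherry cat]
  4. access cherry: HIT. Cache (old->new): [cherry cat]
  5. access jay: MISS. Cache (old->new): [cherry cat jay]
  6. access cat: HIT. Cache (old->new): [cherry cat jay]
  7. access jay: HIT. Cache (old->new): [cherry cat jay]
  8. access ram: MISS. Cache (old->new): [cherry cat jay ram]
  9. access jay: HIT. Cache (old->new): [cherry cat jay ram]
  10. access bat: MISS, evict cherry. Cache (old->new): [cat jay ram bat]
  11. access ram: HIT. Cache (old->new): [cat jay ram bat]
  12. access mango: MISS, evict cat. Cache (old->new): [jay ram bat mango]
  13. access mango: HIT. Cache (old->new): [jay ram bat mango]
  14. access cherry: MISS, evict jay. Cache (old->new): [ram bat mango cherry]
  15. access ram: HIT. Cache (old->new): [ram bat mango cherry]
  16. access bat: HIT. Cache (old->new): [ram bat mango cherry]
  17. access mango: HIT. Cache (old->new): [ram bat mango cherry]
  18. access mango: HIT. Cache (old->new): [ram bat mango cherry]
  19. access ram: HIT. Cache (old->new): [ram bat mango cherry]
  20. access cat: MISS, evict ram. Cache (old->new): [bat mango cherry cat]
  21. access ram: MISS, evict bat. Cache (old->new): [mango cherry cat ram]
  22. access cherry: HIT. Cache (old->new): [mango cherry cat ram]
  23. access cat: HIT. Cache (old->new): [mango cherry cat ram]
Total: 14 hits, 9 misses, 5 evictions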